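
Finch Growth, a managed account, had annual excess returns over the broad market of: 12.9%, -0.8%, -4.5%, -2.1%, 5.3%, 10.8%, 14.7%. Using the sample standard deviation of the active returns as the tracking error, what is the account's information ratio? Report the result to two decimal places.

r̄ = (12.9 − 0.8 − 4.5 − 2.1 + 5.3 + 10.8 + 14.7) / 7 = 5.1857%
Σ(r − r̄)² = (12.9 − 5.1857)² + (-0.8 − 5.1857)² + (-4.5 − 5.1857)² + … = 364.2886
sample σ = √(364.2886 / 6) = √60.7148 = 7.7920%
IR = r̄ / tracking error = 5.1857 / 7.7920 = 0.6655

0.67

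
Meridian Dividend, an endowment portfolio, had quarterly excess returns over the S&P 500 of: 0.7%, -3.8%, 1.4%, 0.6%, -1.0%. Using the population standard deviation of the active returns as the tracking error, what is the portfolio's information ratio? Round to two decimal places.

μ = (0.7 − 3.8 + 1.4 + 0.6 − 1) / 5 = -0.4200%
Population σ = √[Σ(r − μ)² / 5] = √[17.3680 / 5] = √3.4736 = 1.8638%
IR = μ / tracking error = -0.4200 / 1.8638 = -0.2253

-0.23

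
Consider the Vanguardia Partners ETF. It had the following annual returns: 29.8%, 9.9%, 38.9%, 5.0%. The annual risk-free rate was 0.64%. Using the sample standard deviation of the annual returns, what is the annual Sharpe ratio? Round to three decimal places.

1.259

r̄ = (29.8 + 9.9 + 38.9 + 5) / 4 = 83.60 / 4 = 20.9000%
Σ(r − r̄)² = (29.8 − 20.9000)² + (9.9 − 20.9000)² + … = 777.0200
σ = √[777.0200 / 3] = 16.0937%
Sharpe = (r̄ − rf) / σ = (20.9000 − 0.64) / 16.0937 = 20.2600 / 16.0937 = 1.2589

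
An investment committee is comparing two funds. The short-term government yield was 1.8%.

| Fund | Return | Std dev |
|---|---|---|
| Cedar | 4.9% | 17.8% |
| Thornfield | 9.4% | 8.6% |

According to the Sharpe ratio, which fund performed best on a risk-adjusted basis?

Cedar: Sharpe ratio = (4.9% − 1.8%) / 17.8% = 0.174
Thornfield: Sharpe ratio = (9.4% − 1.8%) / 8.6% = 0.884
Highest: Thornfield (0.884).

Thornfield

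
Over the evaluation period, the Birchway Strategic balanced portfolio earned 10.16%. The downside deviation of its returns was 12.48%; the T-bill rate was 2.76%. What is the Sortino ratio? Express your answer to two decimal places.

Sortino = (Rp − Rf) / σd = (10.16% − 2.76%) / 12.48% = 7.40% / 12.48% = 0.5929

0.59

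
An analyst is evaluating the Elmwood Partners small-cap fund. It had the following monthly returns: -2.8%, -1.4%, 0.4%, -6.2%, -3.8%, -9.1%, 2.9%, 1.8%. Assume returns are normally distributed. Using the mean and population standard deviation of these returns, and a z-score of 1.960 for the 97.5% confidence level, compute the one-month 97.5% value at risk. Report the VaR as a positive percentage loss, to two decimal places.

9.74

μ = (-2.8 − 1.4 + 0.4 − 6.2 − 3.8 − 9.1 + 2.9 + 1.8) / 8 = -18.20 / 8 = -2.2750%
Σ(r − μ)² = 115.8950; population σ = √(115.8950/8) = 3.8062%
VaR = −(μ − z·σ) = −(-2.2750 − 1.960 × 3.8062) = −(-9.7352) = 9.7352%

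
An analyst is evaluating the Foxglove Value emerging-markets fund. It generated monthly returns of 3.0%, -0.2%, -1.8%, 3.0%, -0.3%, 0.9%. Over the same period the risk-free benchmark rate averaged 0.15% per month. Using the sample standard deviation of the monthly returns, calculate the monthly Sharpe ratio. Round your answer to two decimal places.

0.32

r̄ = (3 − 0.2 − 1.8 + 3 − 0.3 + 0.9) / 6 = 4.60 / 6 = 0.7667%
Sample σ = √[Σ(r − r̄)² / 5] = √[18.6533 / 5] = √3.7307 = 1.9315%
Sharpe = (r̄ − rf) / σ = (0.7667 − 0.15) / 1.9315 = 0.6167 / 1.9315 = 0.3193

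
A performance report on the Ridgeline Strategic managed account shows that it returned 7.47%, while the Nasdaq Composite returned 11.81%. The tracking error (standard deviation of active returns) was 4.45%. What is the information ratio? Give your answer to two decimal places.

-0.98

IR = (Rp − Rb) / TE = (7.47% − 11.81%) / 4.45% = -4.34% / 4.45% = -0.9753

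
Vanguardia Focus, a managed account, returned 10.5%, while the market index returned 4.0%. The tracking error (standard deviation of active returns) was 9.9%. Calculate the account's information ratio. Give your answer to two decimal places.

0.66

IR = (Rp − Rb) / TE = (10.5% − 4.0%) / 9.9% = 6.50% / 9.9% = 0.6566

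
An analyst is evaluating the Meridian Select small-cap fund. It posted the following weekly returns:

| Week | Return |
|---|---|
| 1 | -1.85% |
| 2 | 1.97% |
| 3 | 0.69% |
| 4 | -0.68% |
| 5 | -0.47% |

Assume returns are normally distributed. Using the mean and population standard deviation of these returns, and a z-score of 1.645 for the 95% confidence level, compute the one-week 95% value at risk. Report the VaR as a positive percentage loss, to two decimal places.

2.21

Mean return μ = -0.340 / 5 = -0.0680%
Population σ = √[Σ(r − μ)² / 5] = √[8.4397 / 5] = √1.6879 = 1.2992%
VaR = −(μ − z·σ) = −(-0.0680 − 1.645 × 1.2992) = −(-2.2052) = 2.2052%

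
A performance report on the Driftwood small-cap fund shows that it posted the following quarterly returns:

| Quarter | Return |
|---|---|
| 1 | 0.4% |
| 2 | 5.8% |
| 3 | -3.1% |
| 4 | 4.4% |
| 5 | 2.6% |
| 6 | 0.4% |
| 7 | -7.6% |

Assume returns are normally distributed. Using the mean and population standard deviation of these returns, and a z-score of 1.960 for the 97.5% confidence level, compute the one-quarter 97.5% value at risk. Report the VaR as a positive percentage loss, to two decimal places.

7.91

μ = (0.4 + 5.8 − 3.1 + 4.4 + 2.6 + 0.4 − 7.6) / 7 = 0.4143%
Σ(r − μ)² = (0.4 − 0.4143)² + (5.8 − 0.4143)² + … = 126.2486
population σ = √(126.2486 / 7) = √18.0355 = 4.2468%
VaR = −(μ − z·σ) = −(0.4143 − 1.960 × 4.2468) = −(-7.9094) = 7.9094%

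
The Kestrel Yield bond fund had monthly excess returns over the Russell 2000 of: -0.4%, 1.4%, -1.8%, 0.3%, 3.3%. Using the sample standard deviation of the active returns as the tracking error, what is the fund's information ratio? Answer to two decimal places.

r̄ = (-0.4 + 1.4 − 1.8 + 0.3 + 3.3) / 5 = 0.5600%
Sample std dev = √[14.7720 / 4] = 1.9217%
IR = r̄ / tracking error = 0.5600 / 1.9217 = 0.2914

0.29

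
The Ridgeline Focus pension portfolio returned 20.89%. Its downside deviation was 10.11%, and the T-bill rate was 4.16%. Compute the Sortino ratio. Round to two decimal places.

Sortino = (Rp − Rf) / σd = (20.89% − 4.16%) / 10.11% = 16.73% / 10.11% = 1.6548

1.65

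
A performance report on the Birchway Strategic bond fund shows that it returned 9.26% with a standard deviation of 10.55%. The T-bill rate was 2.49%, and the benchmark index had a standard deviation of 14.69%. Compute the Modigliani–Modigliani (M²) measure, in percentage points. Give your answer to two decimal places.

Sharpe = (Rp − Rf) / σp = (9.26% − 2.49%) / 10.55% = 0.6417
M² = Rf + Sharpe × σm = 2.49% + 0.6417 × 14.69% = 11.9166%

11.92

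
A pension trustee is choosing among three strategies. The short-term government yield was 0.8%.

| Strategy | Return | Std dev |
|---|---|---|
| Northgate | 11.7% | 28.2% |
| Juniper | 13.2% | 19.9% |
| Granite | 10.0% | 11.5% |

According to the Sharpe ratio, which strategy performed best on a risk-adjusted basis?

Northgate: Sharpe ratio = (11.7% − 0.8%) / 28.2% = 0.387
Juniper: Sharpe ratio = (13.2% − 0.8%) / 19.9% = 0.623
Granite: Sharpe ratio = (10.0% − 0.8%) / 11.5% = 0.800
Highest: Granite (0.800).

Granite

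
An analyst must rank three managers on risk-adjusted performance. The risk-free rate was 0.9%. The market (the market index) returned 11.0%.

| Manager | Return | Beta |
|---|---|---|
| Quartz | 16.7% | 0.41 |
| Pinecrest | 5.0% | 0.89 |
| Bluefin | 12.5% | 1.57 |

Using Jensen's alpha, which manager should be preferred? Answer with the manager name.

Quartz

Quartz: α = 16.7% − [0.9% + 0.41 × (11.0% − 0.9%)] = 11.659
Pinecrest: α = 5.0% − [0.9% + 0.89 × (11.0% − 0.9%)] = -4.889
Bluefin: α = 12.5% − [0.9% + 1.57 × (11.0% − 0.9%)] = -4.257
Highest: Quartz (11.659).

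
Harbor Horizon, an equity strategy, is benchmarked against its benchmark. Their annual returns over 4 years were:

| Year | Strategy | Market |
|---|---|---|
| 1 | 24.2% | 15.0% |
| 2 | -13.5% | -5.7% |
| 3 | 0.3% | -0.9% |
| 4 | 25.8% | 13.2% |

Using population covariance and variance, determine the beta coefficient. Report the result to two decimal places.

r̄p = 9.2000%,  r̄m = 5.4000%
Cov = Σ(rp − r̄p)(rm − r̄m) / 4 = 145.3800
Var(rm) = Σ(rm − r̄m)² / 4 = 78.9750
β = Cov / Var = 145.3800 / 78.9750 = 1.8408

1.84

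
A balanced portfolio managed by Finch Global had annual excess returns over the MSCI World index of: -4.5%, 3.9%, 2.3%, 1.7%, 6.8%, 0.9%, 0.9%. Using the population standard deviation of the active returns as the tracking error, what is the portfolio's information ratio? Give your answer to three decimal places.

r̄ = (-4.5 + 3.9 + 2.3 + 1.7 + 6.8 + 0.9 + 0.9) / 7 = 12.00 / 7 = 1.7143%
Σ(r − r̄)² = (-4.5 − 1.7143)² + (3.9 − 1.7143)² + … = 70.9286
population σ = √(70.9286 / 7) = √10.1327 = 3.1832%
IR = r̄ / tracking error = 1.7143 / 3.1832 = 0.5385

0.539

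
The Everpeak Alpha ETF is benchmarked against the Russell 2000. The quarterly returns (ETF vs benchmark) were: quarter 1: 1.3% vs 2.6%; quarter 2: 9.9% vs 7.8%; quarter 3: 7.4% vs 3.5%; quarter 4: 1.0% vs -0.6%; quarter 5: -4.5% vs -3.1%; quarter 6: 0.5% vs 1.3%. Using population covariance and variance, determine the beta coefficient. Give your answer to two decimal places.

1.30

r̄p = 2.6000%,  r̄m = 1.9167%
Cov = Σ(rp − r̄p)(rm − r̄m) / 6 = 15.1000
Var(rm) = Σ(rm − r̄m)² / 6 = 11.5781
β = Cov / Var = 15.1000 / 11.5781 = 1.3042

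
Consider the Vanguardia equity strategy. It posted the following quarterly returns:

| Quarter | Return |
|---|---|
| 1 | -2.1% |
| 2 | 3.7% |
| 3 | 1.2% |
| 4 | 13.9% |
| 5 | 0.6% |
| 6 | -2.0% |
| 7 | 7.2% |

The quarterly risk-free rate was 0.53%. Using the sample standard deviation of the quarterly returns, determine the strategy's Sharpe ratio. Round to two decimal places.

Mean return r̄ = 22.50 / 7 = 3.2143%
Sample std dev = √[196.6286 / 6] = 5.7246%
Sharpe = (r̄ − rf) / σ = (3.2143 − 0.53) / 5.7246 = 2.6843 / 5.7246 = 0.4689

0.47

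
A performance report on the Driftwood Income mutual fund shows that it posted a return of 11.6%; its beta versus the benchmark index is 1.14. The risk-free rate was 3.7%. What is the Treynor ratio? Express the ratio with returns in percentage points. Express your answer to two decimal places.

Treynor = (Rp − Rf) / β = (11.6% − 3.7%) / 1.14 = 7.90 / 1.14 = 6.9298

6.93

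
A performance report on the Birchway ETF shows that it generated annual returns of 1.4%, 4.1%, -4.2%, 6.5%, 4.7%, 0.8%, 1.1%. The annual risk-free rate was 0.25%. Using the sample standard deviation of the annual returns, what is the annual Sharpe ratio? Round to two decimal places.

0.52

Mean return μ = 14.40 / 7 = 2.0571%
Sample σ = √[Σ(r − μ)² / 6] = √[72.9771 / 6] = √12.1629 = 3.4875%
Sharpe = (μ − rf) / σ = (2.0571 − 0.25) / 3.4875 = 1.8071 / 3.4875 = 0.5182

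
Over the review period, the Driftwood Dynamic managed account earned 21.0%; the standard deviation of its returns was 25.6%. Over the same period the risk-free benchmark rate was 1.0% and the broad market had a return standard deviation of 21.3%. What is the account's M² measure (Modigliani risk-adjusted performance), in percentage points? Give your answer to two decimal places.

Sharpe = (Rp − Rf) / σp = (21.0% − 1.0%) / 25.6% = 0.7813
M² = Rf + Sharpe × σm = 1.0% + 0.7813 × 21.3% = 17.6417%

17.64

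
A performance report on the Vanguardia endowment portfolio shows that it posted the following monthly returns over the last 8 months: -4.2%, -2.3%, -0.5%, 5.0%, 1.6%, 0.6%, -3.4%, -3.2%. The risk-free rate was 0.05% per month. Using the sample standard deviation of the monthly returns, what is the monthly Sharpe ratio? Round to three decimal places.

r̄ = (-4.2 − 2.3 − 0.5 + 5 + 1.6 + 0.6 − 3.4 − 3.2) / 8 = -0.8000%
Sample σ = √[Σ(r − r̄)² / 7] = √[67.7800 / 7] = √9.6829 = 3.1117%
Sharpe = (r̄ − rf) / σ = (-0.8000 − 0.05) / 3.1117 = -0.8500 / 3.1117 = -0.2732

-0.273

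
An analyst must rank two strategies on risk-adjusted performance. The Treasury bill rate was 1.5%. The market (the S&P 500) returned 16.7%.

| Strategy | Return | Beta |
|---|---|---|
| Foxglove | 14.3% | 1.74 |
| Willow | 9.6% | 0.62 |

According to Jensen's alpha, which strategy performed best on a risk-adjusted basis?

Willow

Foxglove: α = 14.3% − [1.5% + 1.74 × (16.7% − 1.5%)] = -13.648
Willow: α = 9.6% − [1.5% + 0.62 × (16.7% − 1.5%)] = -1.324
Highest: Willow (-1.324).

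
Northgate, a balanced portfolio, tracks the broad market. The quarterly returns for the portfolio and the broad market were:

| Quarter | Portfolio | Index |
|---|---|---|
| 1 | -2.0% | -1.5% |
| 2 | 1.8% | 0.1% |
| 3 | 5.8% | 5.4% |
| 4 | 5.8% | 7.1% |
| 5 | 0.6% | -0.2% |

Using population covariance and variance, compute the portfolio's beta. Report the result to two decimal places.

r̄p = 2.4000%,  r̄m = 2.1800%
Cov = Σ(rp − r̄p)(rm − r̄m) / 5 = 9.8800
Var(rm) = Σ(rm − r̄m)² / 5 = 11.6216
β = Cov / Var = 9.8800 / 11.6216 = 0.8501

0.85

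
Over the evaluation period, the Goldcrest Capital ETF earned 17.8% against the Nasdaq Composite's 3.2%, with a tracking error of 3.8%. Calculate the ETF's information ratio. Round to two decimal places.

3.84

IR = (Rp − Rb) / TE = (17.8% − 3.2%) / 3.8% = 14.60% / 3.8% = 3.8421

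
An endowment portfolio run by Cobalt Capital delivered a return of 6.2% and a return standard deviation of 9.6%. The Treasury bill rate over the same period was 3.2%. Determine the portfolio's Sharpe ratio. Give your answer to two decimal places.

0.31

Sharpe = (Rp − Rf) / σp = (6.2% − 3.2%) / 9.6% = 3.00% / 9.6% = 0.3125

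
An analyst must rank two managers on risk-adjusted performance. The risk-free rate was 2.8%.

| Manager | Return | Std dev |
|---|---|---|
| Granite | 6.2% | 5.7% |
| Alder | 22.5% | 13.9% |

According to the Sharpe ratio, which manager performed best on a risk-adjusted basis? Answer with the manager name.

Alder

Granite: Sharpe ratio = (6.2% − 2.8%) / 5.7% = 0.596
Alder: Sharpe ratio = (22.5% − 2.8%) / 13.9% = 1.417
Highest: Alder (1.417).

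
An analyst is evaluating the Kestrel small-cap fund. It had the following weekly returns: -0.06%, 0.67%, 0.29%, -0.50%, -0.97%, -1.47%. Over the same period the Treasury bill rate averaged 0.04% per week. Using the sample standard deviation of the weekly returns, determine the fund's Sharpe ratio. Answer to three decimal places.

Mean return μ = -2.040 / 6 = -0.3400%
Σ(r − μ)² = (-0.06 − (-0.3400))² + (0.67 − (-0.3400))² + … = 3.1948
σ = √[3.1948 / 5] = 0.7993%
Sharpe = (μ − rf) / σ = (-0.3400 − 0.04) / 0.7993 = -0.3800 / 0.7993 = -0.4754

-0.475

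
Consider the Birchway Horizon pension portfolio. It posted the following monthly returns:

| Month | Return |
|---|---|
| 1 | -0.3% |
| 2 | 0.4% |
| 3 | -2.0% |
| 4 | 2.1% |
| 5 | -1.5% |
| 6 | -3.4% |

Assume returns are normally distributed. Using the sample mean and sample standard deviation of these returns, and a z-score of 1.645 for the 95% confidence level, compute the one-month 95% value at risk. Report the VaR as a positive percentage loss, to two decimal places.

3.97

μ = (-0.3 + 0.4 − 2 + 2.1 − 1.5 − 3.4) / 6 = -0.7833%
Sample σ = √[Σ(r − μ)² / 5] = √[18.7883 / 5] = √3.7577 = 1.9385%
VaR = −(μ − z·σ) = −(-0.7833 − 1.645 × 1.9385) = −(-3.9721) = 3.9721%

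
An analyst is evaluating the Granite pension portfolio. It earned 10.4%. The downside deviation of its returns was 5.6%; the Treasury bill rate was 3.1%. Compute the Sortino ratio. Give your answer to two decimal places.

Sortino = (Rp − Rf) / σd = (10.4% − 3.1%) / 5.6% = 7.30% / 5.6% = 1.3036

1.30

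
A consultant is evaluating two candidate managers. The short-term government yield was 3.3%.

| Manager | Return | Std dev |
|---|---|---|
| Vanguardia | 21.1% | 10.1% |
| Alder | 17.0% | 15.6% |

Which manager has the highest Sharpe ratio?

Vanguardia

Vanguardia: Sharpe ratio = (21.1% − 3.3%) / 10.1% = 1.762
Alder: Sharpe ratio = (17.0% − 3.3%) / 15.6% = 0.878
Highest: Vanguardia (1.762).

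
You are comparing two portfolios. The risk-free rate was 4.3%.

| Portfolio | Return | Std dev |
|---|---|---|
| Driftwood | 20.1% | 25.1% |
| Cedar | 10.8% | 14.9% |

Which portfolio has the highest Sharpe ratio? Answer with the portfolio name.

Driftwood

Driftwood: Sharpe ratio = (20.1% − 4.3%) / 25.1% = 0.629
Cedar: Sharpe ratio = (10.8% − 4.3%) / 14.9% = 0.436
Highest: Driftwood (0.629).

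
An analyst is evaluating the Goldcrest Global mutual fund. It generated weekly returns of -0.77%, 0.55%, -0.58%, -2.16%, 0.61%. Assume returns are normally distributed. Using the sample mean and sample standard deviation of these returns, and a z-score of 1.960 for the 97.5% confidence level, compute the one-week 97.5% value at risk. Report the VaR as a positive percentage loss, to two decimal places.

2.70

Mean return μ = -2.350 / 5 = -0.4700%
Σ(r − μ)² = (-0.77 − (-0.4700))² + (0.55 − (-0.4700))² + … = 5.1650
sample σ = √(5.1650 / 4) = √1.2913 = 1.1364%
VaR = −(μ − z·σ) = −(-0.4700 − 1.960 × 1.1364) = −(-2.6973) = 2.6973%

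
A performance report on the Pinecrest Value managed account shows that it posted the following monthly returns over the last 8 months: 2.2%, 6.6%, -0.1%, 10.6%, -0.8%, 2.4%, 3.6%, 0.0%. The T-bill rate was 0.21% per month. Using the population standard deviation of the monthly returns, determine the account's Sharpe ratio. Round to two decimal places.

0.79

r̄ = (2.2 + 6.6 − 0.1 + 10.6 − 0.8 + 2.4 + 3.6 + 0) / 8 = 3.0625%
Σ(r − r̄)² = (2.2 − 3.0625)² + (6.6 − 3.0625)² + (-0.1 − 3.0625)² + … = 105.0988
σ = √[105.0988 / 8] = 3.6245%
Sharpe = (r̄ − rf) / σ = (3.0625 − 0.21) / 3.6245 = 2.8525 / 3.6245 = 0.7870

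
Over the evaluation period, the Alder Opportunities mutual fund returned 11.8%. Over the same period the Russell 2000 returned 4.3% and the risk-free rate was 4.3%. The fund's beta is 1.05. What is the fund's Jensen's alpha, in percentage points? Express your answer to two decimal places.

7.50

CAPM expected return = Rf + β(Rm − Rf) = 4.3% + 1.05 × (4.3% − 4.3%) = 4.3 + 1.05 × 0.00 = 4.3000%
Jensen's α = Rp − E[R] = 11.8% − 4.3000% = 7.5000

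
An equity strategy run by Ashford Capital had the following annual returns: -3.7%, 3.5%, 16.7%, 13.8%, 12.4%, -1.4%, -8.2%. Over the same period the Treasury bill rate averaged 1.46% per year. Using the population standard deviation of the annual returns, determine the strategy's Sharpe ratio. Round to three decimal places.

μ = (-3.7 + 3.5 + 16.7 + 13.8 + 12.4 − 1.4 − 8.2) / 7 = 33.10 / 7 = 4.7286%
Σ(r − μ)² = (-3.7 − 4.7286)² + (3.5 − 4.7286)² + (16.7 − 4.7286)² + … = 561.7143
σ = √[561.7143 / 7] = 8.9580%
Sharpe = (μ − rf) / σ = (4.7286 − 1.46) / 8.9580 = 3.2686 / 8.9580 = 0.3649

0.365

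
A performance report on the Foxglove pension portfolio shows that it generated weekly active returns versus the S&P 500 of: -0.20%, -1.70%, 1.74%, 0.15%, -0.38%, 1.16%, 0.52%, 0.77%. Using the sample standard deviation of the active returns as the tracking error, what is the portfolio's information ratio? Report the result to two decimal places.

0.24

Mean return r̄ = 2.060 / 8 = 0.2575%
Sample std dev = √[7.8030 / 7] = 1.0558%
IR = r̄ / tracking error = 0.2575 / 1.0558 = 0.2439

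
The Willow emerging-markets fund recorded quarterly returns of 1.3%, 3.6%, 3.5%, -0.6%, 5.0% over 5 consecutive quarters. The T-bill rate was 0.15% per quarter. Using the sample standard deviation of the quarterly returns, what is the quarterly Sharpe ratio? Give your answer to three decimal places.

r̄ = (1.3 + 3.6 + 3.5 − 0.6 + 5) / 5 = 2.5600%
Sample std dev = √[19.4920 / 4] = 2.2075%
Sharpe = (r̄ − rf) / σ = (2.5600 − 0.15) / 2.2075 = 2.4100 / 2.2075 = 1.0917

1.092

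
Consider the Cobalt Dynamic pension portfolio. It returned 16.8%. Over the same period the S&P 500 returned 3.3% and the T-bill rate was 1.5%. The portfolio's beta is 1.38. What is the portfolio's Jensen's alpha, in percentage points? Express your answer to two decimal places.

12.82

CAPM expected return = Rf + β(Rm − Rf) = 1.5% + 1.38 × (3.3% − 1.5%) = 1.5 + 1.38 × 1.80 = 3.9840%
Jensen's α = Rp − E[R] = 16.8% − 3.9840% = 12.8160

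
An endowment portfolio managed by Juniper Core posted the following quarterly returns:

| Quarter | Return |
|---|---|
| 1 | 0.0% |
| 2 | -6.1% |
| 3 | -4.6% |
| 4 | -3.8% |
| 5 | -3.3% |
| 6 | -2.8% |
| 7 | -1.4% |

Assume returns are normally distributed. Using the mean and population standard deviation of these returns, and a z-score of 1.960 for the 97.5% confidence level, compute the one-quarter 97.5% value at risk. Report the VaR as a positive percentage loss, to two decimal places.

r̄ = (0 − 6.1 − 4.6 − 3.8 − 3.3 − 2.8 − 1.4) / 7 = -22.00 / 7 = -3.1429%
Σ(r − r̄)² = (0 − (-3.1429))² + (-6.1 − (-3.1429))² + (-4.6 − (-3.1429))² + … = 24.3571
population σ = √(24.3571 / 7) = √3.4796 = 1.8654%
VaR = −(r̄ − z·σ) = −(-3.1429 − 1.960 × 1.8654) = −(-6.7991) = 6.7991%

6.80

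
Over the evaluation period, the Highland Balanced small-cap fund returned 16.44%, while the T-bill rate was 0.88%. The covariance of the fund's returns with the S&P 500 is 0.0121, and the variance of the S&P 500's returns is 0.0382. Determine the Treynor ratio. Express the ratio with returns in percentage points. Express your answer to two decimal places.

β = Cov / Var = 0.0121 / 0.0382 = 0.3168
Treynor = (Rp − Rf) / β = (16.44% − 0.88%) / 0.3168 = 15.56 / 0.3168 = 49.1162

49.12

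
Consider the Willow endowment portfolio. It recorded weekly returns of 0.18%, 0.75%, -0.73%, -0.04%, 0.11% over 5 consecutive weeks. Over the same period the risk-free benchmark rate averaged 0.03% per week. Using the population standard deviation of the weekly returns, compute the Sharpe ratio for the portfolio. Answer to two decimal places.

0.05

μ = (0.18 + 0.75 − 0.73 − 0.04 + 0.11) / 5 = 0.270 / 5 = 0.0540%
Population σ = √[Σ(r − μ)² / 5] = √[1.1269 / 5] = √0.2254 = 0.4748%
Sharpe = (μ − rf) / σ = (0.0540 − 0.03) / 0.4748 = 0.0240 / 0.4748 = 0.0505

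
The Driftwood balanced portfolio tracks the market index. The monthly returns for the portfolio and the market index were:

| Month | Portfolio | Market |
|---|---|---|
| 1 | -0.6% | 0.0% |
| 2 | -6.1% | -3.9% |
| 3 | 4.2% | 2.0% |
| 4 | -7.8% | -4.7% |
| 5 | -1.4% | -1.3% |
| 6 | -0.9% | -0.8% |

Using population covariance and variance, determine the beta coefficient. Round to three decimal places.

1.713

r̄p = -2.1000%,  r̄m = -1.4500%
Cov = Σ(rp − r̄p)(rm − r̄m) / 6 = 8.8533
Var(rm) = Σ(rm − r̄m)² / 6 = 5.1692
β = Cov / Var = 8.8533 / 5.1692 = 1.7127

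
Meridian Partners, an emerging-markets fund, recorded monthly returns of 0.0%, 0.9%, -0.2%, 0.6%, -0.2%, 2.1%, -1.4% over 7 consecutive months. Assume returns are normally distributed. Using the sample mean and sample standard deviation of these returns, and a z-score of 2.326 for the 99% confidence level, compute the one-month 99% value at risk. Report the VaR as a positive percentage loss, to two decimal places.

2.28

r̄ = (0 + 0.9 − 0.2 + 0.6 − 0.2 + 2.1 − 1.4) / 7 = 0.2571%
Σ(r − r̄)² = (0 − 0.2571)² + (0.9 − 0.2571)² + … = 7.1571
σ = √[7.1571 / 6] = 1.0922%
VaR = −(r̄ − z·σ) = −(0.2571 − 2.326 × 1.0922) = −(-2.2834) = 2.2834%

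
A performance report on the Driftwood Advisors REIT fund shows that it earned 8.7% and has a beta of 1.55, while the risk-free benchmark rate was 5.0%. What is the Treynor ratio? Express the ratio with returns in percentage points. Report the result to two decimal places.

2.39

Treynor = (Rp − Rf) / β = (8.7% − 5.0%) / 1.55 = 3.70 / 1.55 = 2.3871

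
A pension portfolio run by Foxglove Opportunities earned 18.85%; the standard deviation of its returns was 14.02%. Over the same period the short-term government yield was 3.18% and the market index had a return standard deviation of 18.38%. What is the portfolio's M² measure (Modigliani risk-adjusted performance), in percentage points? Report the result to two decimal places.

Sharpe = (Rp − Rf) / σp = (18.85% − 3.18%) / 14.02% = 1.1177
M² = Rf + Sharpe × σm = 3.18% + 1.1177 × 18.38% = 23.7233%

23.72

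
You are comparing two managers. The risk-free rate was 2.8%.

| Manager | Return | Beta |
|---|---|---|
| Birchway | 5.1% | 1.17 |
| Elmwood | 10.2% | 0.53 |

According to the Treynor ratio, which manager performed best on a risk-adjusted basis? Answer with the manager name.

Elmwood

Birchway: Treynor = (5.1% − 2.8%) / 1.17 = 1.966
Elmwood: Treynor = (10.2% − 2.8%) / 0.53 = 13.962
Highest: Elmwood (13.962).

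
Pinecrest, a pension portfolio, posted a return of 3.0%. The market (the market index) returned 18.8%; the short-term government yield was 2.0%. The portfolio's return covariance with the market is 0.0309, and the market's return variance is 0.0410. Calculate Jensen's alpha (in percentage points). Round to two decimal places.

β = Cov / Var = 0.0309 / 0.0410 = 0.7537
E[R] = Rf + β(Rm − Rf) = 2.0% + 0.7537 × (18.8% − 2.0%) = 14.6622%
α = Rp − E[R] = 3.0% − 14.6622% = -11.6622

-11.66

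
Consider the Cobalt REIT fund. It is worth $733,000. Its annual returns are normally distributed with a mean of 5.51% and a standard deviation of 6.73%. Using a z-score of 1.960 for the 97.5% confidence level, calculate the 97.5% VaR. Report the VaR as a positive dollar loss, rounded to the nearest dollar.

Return at the 97.5% tail: μ − z·σ = 5.51% − 1.960 × 6.73% = 5.51 − 13.1908 = -7.6808%
VaR = −(-7.6808%) × $733,000 = 7.6808% × $733,000 = $56,300

$56,300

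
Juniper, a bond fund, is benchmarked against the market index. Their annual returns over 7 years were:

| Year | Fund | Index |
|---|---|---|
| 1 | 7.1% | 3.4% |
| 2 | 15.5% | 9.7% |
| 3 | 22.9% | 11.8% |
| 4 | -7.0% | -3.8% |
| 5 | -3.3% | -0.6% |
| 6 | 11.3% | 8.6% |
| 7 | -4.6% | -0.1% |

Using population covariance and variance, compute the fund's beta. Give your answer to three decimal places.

r̄p = 5.9857%,  r̄m = 4.1429%
Cov = Σ(rp − r̄p)(rm − r̄m) / 7 = 56.7635
Var(rm) = Σ(rm − r̄m)² / 7 = 30.5024
β = Cov / Var = 56.7635 / 30.5024 = 1.8610

1.861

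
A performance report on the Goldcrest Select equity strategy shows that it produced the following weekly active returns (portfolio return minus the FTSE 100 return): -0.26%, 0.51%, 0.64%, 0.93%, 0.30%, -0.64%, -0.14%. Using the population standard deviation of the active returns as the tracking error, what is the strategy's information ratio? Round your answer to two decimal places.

0.37

r̄ = (-0.26 + 0.51 + 0.64 + 0.93 + 0.3 − 0.64 − 0.14) / 7 = 0.1914%
Population σ = √[Σ(r − r̄)² / 7] = √[1.8649 / 7] = √0.2664 = 0.5161%
IR = r̄ / tracking error = 0.1914 / 0.5161 = 0.3709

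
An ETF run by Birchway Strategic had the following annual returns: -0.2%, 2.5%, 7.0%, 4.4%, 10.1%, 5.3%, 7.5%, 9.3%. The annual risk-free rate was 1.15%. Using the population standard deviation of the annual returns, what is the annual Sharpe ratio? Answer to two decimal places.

1.41

μ = (-0.2 + 2.5 + 7 + 4.4 + 10.1 + 5.3 + 7.5 + 9.3) / 8 = 5.7375%
Σ(r − μ)² = (-0.2 − 5.7375)² + (2.5 − 5.7375)² + … = 84.1388
population σ = √(84.1388 / 8) = √10.5174 = 3.2431%
Sharpe = (μ − rf) / σ = (5.7375 − 1.15) / 3.2431 = 4.5875 / 3.2431 = 1.4145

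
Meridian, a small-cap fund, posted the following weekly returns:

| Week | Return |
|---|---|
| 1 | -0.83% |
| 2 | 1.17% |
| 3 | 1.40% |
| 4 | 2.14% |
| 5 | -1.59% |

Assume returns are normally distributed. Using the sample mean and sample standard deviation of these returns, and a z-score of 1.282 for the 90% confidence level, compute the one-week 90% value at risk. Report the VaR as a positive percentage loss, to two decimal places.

1.58

μ = (-0.83 + 1.17 + 1.4 + 2.14 − 1.59) / 5 = 2.290 / 5 = 0.4580%
Sample σ = √[Σ(r − μ)² / 4] = √[10.0767 / 4] = √2.5192 = 1.5872%
VaR = −(μ − z·σ) = −(0.4580 − 1.282 × 1.5872) = −(-1.5768) = 1.5768%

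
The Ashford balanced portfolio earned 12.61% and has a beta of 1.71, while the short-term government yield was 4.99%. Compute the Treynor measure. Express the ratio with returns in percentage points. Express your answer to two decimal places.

4.46

Treynor = (Rp − Rf) / β = (12.61% − 4.99%) / 1.71 = 7.62 / 1.71 = 4.4561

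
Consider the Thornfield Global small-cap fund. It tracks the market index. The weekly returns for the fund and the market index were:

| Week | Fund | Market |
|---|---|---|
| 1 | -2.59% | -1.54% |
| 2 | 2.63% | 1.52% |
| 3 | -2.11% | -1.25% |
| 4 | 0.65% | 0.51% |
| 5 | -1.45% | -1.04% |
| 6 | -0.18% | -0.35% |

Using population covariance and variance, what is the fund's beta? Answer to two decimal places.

1.65

r̄p = -0.5083%,  r̄m = -0.3583%
Cov = Σ(rp − r̄p)(rm − r̄m) / 6 = 1.9055
Var(rm) = Σ(rm − r̄m)² / 6 = 1.1564
β = Cov / Var = 1.9055 / 1.1564 = 1.6478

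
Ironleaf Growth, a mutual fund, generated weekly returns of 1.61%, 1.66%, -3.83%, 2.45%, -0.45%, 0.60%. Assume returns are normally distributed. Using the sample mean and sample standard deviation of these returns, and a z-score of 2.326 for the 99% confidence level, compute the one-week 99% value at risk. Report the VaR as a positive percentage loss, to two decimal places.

4.95

r̄ = (1.61 + 1.66 − 3.83 + 2.45 − 0.45 + 0.6) / 6 = 0.3400%
Σ(r − r̄)² = (1.61 − 0.3400)² + (1.66 − 0.3400)² + (-3.83 − 0.3400)² + … = 25.8880
σ = √[25.8880 / 5] = 2.2754%
VaR = −(r̄ − z·σ) = −(0.3400 − 2.326 × 2.2754) = −(-4.9526) = 4.9526%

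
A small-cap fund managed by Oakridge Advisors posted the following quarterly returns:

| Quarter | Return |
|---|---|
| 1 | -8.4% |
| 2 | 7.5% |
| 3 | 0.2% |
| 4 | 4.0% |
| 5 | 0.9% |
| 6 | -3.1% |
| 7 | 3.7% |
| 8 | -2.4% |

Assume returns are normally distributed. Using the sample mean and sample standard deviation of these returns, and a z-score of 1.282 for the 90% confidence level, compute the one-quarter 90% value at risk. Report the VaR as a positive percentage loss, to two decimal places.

6.05

Mean return r̄ = 2.40 / 8 = 0.3000%
Sample std dev = √[172.0000 / 7] = 4.9570%
VaR = −(r̄ − z·σ) = −(0.3000 − 1.282 × 4.9570) = −(-6.0549) = 6.0549%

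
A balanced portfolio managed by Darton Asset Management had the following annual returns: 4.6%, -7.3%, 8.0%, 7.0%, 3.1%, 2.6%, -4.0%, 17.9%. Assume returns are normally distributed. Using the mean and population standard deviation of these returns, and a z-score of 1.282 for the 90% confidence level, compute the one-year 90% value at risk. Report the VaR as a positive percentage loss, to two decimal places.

5.22

r̄ = (4.6 − 7.3 + 8 + 7 + 3.1 + 2.6 − 4 + 17.9) / 8 = 3.9875%
Σ(r − r̄)² = 413.0288; population σ = √(413.0288/8) = 7.1853%
VaR = −(r̄ − z·σ) = −(3.9875 − 1.282 × 7.1853) = −(-5.2241) = 5.2241%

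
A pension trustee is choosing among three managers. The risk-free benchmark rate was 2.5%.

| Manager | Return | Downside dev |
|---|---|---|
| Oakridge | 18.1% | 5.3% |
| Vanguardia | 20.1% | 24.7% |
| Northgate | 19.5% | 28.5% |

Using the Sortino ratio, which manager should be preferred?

Oakridge: Sortino ratio = (18.1% − 2.5%) / 5.3% = 2.943
Vanguardia: Sortino ratio = (20.1% − 2.5%) / 24.7% = 0.713
Northgate: Sortino ratio = (19.5% − 2.5%) / 28.5% = 0.596
Highest: Oakridge (2.943).

Oakridge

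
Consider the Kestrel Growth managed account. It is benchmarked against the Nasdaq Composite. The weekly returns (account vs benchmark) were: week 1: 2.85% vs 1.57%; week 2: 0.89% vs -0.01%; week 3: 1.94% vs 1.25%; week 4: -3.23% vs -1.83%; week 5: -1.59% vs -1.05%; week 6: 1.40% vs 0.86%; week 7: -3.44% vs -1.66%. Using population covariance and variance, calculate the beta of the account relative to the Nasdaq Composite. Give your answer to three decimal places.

r̄p = -0.1686%,  r̄m = -0.1243%
Cov = Σ(rp − r̄p)(rm − r̄m) / 7 = 3.0341
Var(rm) = Σ(rm − r̄m)² / 7 = 1.6951
β = Cov / Var = 3.0341 / 1.6951 = 1.7899

1.790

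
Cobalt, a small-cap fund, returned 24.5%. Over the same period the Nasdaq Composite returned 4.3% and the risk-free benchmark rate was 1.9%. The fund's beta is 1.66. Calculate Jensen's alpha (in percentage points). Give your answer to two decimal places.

18.62

CAPM expected return = Rf + β(Rm − Rf) = 1.9% + 1.66 × (4.3% − 1.9%) = 1.9 + 1.66 × 2.40 = 5.8840%
Jensen's α = Rp − E[R] = 24.5% − 5.8840% = 18.6160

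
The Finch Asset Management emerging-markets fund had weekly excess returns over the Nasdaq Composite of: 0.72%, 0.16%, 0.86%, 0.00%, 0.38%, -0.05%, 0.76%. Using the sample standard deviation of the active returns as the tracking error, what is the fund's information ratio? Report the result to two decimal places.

1.07

μ = (0.72 + 0.16 + 0.86 + 0 + 0.38 − 0.05 + 0.76) / 7 = 0.4043%
Sample σ = √[Σ(r − μ)² / 6] = √[0.8640 / 6] = √0.1440 = 0.3795%
IR = μ / tracking error = 0.4043 / 0.3795 = 1.0653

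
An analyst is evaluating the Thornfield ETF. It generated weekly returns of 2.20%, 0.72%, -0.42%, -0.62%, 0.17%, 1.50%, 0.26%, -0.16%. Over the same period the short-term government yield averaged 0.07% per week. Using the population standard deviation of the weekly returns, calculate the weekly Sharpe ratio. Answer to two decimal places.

0.42

r̄ = (2.2 + 0.72 − 0.42 − 0.62 + 0.17 + 1.5 + 0.26 − 0.16) / 8 = 0.4563%
Population σ = √[Σ(r − r̄)² / 8] = √[6.6260 / 8] = √0.8283 = 0.9101%
Sharpe = (r̄ − rf) / σ = (0.4563 − 0.07) / 0.9101 = 0.3863 / 0.9101 = 0.4245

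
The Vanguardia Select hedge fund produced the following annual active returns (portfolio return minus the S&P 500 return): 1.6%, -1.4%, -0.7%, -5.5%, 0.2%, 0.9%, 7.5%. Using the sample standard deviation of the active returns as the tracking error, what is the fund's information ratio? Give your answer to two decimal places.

0.10

r̄ = (1.6 − 1.4 − 0.7 − 5.5 + 0.2 + 0.9 + 7.5) / 7 = 0.3714%
Σ(r − r̄)² = 91.3943; sample σ = √(91.3943/6) = 3.9029%
IR = r̄ / tracking error = 0.3714 / 3.9029 = 0.0952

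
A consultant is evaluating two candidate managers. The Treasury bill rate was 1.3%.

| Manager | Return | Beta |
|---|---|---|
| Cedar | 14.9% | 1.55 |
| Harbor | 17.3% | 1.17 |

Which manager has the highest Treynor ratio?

Cedar: Treynor = (14.9% − 1.3%) / 1.55 = 8.774
Harbor: Treynor = (17.3% − 1.3%) / 1.17 = 13.675
Highest: Harbor (13.675).

Harbor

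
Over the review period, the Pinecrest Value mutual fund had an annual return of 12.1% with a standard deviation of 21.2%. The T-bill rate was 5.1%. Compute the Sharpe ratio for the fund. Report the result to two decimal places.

0.33

Sharpe = (Rp − Rf) / σp = (12.1% − 5.1%) / 21.2% = 7.00% / 21.2% = 0.3302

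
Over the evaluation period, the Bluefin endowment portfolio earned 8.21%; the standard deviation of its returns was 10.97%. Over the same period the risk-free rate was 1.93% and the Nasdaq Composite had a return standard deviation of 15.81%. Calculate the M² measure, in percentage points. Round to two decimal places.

10.98

Sharpe = (Rp − Rf) / σp = (8.21% − 1.93%) / 10.97% = 0.5725
M² = Rf + Sharpe × σm = 1.93% + 0.5725 × 15.81% = 10.9812%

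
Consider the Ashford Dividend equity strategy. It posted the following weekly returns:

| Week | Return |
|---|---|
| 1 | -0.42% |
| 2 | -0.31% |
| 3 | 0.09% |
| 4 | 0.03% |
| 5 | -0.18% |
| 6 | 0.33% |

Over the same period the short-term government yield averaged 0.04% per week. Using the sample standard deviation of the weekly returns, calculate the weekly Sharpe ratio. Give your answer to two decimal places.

r̄ = (-0.42 − 0.31 + 0.09 + 0.03 − 0.18 + 0.33) / 6 = -0.0767%
Σ(r − r̄)² = (-0.42 − (-0.0767))² + (-0.31 − (-0.0767))² + … = 0.3875
sample σ = √(0.3875 / 5) = √0.0775 = 0.2784%
Sharpe = (r̄ − rf) / σ = (-0.0767 − 0.04) / 0.2784 = -0.1167 / 0.2784 = -0.4192

-0.42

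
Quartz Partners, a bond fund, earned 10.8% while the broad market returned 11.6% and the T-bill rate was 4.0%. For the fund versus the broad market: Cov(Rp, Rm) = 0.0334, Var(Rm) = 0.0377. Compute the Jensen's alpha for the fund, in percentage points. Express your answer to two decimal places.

0.07

β = Cov / Var = 0.0334 / 0.0377 = 0.8859
E[R] = Rf + β(Rm − Rf) = 4.0% + 0.8859 × (11.6% − 4.0%) = 10.7328%
α = Rp − E[R] = 10.8% − 10.7328% = 0.0672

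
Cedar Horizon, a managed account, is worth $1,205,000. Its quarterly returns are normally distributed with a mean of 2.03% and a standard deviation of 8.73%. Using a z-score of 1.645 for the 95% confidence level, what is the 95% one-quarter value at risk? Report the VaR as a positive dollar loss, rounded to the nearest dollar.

$148,587

Return at the 95% tail: μ − z·σ = 2.03% − 1.645 × 8.73% = 2.03 − 14.36085 = -12.33085%
VaR = −(-12.33085%) × $1,205,000 = 12.33085% × $1,205,000 = $148,587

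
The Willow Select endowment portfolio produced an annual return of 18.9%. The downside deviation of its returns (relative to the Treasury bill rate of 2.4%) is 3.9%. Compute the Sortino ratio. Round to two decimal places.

4.23

Sortino = (Rp − Rf) / σd = (18.9% − 2.4%) / 3.9% = 16.50% / 3.9% = 4.2308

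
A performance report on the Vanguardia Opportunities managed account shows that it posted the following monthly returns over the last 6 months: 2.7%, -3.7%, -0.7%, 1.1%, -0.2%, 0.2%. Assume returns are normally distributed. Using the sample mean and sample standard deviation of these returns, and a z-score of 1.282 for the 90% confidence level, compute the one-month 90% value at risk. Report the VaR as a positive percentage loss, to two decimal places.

2.83

Mean return r̄ = -0.60 / 6 = -0.1000%
Σ(r − r̄)² = (2.7 − (-0.1000))² + (-3.7 − (-0.1000))² + (-0.7 − (-0.1000))² + … = 22.7000
sample σ = √(22.7000 / 5) = √4.5400 = 2.1307%
VaR = −(r̄ − z·σ) = −(-0.1000 − 1.282 × 2.1307) = −(-2.8316) = 2.8316%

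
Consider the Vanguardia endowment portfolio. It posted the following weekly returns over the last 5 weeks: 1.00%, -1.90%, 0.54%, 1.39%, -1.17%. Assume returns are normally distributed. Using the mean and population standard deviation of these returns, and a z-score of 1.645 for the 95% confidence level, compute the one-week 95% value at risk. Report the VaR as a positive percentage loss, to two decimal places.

2.13

r̄ = (1 − 1.9 + 0.54 + 1.39 − 1.17) / 5 = -0.0280%
Σ(r − r̄)² = (1 − (-0.0280))² + (-1.9 − (-0.0280))² + (0.54 − (-0.0280))² + … = 8.1987
population σ = √(8.1987 / 5) = √1.6397 = 1.2805%
VaR = −(r̄ − z·σ) = −(-0.0280 − 1.645 × 1.2805) = −(-2.1344) = 2.1344%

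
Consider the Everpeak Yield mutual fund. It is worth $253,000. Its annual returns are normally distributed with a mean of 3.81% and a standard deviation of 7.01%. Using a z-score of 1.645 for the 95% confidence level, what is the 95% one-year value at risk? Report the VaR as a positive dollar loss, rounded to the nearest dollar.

$19,535

Return at the 95% tail: μ − z·σ = 3.81% − 1.645 × 7.01% = 3.81 − 11.53145 = -7.72145%
VaR = −(-7.72145%) × $253,000 = 7.72145% × $253,000 = $19,535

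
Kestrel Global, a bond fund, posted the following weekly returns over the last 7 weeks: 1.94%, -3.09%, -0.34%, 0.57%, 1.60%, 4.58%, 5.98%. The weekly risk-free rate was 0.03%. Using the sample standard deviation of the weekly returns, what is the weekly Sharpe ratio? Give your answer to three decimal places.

Mean return r̄ = 11.240 / 7 = 1.6057%
Sample σ = √[Σ(r − r̄)² / 6] = √[55.0008 / 6] = √9.1668 = 3.0277%
Sharpe = (r̄ − rf) / σ = (1.6057 − 0.03) / 3.0277 = 1.5757 / 3.0277 = 0.5204

0.520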